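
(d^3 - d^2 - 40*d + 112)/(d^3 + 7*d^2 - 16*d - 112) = (d - 4)/(d + 4)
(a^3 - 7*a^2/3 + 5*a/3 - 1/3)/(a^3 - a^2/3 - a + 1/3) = (a - 1)/(a + 1)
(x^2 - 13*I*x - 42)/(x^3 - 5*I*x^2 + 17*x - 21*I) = (x - 6*I)/(x^2 + 2*I*x + 3)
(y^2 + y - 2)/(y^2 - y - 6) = (y - 1)/(y - 3)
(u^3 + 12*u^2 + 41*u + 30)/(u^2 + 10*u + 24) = (u^2 + 6*u + 5)/(u + 4)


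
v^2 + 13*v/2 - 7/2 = (v - 1/2)*(v + 7)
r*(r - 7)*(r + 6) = r^3 - r^2 - 42*r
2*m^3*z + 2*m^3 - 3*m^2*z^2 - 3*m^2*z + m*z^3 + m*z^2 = (-2*m + z)*(-m + z)*(m*z + m)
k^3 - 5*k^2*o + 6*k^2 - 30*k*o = k*(k + 6)*(k - 5*o)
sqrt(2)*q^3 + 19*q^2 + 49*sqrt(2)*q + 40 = (q + 4*sqrt(2))*(q + 5*sqrt(2))*(sqrt(2)*q + 1)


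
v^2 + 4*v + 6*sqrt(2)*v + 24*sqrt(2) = (v + 4)*(v + 6*sqrt(2))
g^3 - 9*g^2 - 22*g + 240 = (g - 8)*(g - 6)*(g + 5)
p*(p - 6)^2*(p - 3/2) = p^4 - 27*p^3/2 + 54*p^2 - 54*p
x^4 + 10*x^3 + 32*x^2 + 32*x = x*(x + 2)*(x + 4)^2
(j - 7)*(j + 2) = j^2 - 5*j - 14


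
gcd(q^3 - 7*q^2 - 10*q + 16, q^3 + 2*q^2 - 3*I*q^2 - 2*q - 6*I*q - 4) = q + 2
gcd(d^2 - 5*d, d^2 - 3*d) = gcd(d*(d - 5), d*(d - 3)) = d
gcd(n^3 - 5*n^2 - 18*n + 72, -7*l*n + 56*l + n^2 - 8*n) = 1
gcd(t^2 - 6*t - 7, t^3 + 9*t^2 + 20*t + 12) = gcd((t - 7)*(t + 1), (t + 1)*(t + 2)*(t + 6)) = t + 1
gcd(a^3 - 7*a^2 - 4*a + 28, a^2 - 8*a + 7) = a - 7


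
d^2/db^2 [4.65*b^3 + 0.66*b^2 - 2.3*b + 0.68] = 27.9*b + 1.32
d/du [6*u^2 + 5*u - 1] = 12*u + 5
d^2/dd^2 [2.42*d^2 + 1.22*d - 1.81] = 4.84000000000000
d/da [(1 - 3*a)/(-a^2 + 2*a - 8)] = (-3*a^2 + 2*a + 22)/(a^4 - 4*a^3 + 20*a^2 - 32*a + 64)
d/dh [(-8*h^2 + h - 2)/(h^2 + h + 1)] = 3*(-3*h^2 - 4*h + 1)/(h^4 + 2*h^3 + 3*h^2 + 2*h + 1)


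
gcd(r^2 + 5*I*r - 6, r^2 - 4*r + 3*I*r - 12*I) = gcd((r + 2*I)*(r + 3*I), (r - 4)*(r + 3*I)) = r + 3*I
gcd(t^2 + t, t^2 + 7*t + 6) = t + 1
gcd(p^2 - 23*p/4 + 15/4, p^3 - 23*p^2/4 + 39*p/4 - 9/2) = p - 3/4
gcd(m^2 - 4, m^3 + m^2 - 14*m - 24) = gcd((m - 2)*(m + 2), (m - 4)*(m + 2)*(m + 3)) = m + 2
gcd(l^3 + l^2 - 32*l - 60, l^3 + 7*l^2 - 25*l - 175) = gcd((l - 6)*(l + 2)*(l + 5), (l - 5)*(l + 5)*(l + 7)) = l + 5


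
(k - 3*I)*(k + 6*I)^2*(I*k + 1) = I*k^4 - 8*k^3 + 9*I*k^2 - 108*k + 108*I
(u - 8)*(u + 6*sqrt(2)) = u^2 - 8*u + 6*sqrt(2)*u - 48*sqrt(2)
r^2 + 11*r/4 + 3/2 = (r + 3/4)*(r + 2)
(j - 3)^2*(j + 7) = j^3 + j^2 - 33*j + 63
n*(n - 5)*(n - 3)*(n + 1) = n^4 - 7*n^3 + 7*n^2 + 15*n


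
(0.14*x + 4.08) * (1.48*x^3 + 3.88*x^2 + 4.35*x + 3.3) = 0.2072*x^4 + 6.5816*x^3 + 16.4394*x^2 + 18.21*x + 13.464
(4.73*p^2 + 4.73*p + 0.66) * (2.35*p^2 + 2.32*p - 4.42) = 11.1155*p^4 + 22.0891*p^3 - 8.382*p^2 - 19.3754*p - 2.9172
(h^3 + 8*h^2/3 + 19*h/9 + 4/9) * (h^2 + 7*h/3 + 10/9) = h^5 + 5*h^4 + 85*h^3/9 + 25*h^2/3 + 274*h/81 + 40/81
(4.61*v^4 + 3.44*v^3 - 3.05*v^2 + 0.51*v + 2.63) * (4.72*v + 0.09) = 21.7592*v^5 + 16.6517*v^4 - 14.0864*v^3 + 2.1327*v^2 + 12.4595*v + 0.2367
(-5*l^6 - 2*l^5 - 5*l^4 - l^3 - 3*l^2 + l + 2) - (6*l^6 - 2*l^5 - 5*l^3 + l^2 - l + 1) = -11*l^6 - 5*l^4 + 4*l^3 - 4*l^2 + 2*l + 1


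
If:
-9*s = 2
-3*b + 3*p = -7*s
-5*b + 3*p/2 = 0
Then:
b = 2/9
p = 20/27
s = -2/9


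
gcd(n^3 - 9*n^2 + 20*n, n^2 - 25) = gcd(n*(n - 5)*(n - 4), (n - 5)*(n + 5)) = n - 5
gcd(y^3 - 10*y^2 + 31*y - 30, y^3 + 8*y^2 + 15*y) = 1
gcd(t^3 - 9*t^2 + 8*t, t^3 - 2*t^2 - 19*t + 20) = t - 1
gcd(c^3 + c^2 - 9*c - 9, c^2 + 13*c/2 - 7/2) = 1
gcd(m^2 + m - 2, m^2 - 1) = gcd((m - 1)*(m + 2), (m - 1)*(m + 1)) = m - 1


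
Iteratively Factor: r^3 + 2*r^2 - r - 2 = (r + 2)*(r^2 - 1) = (r - 1)*(r + 2)*(r + 1)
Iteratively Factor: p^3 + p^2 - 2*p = (p + 2)*(p^2 - p) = p*(p + 2)*(p - 1)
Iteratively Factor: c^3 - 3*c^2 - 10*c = (c - 5)*(c^2 + 2*c) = c*(c - 5)*(c + 2)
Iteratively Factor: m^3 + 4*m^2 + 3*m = (m)*(m^2 + 4*m + 3) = m*(m + 1)*(m + 3)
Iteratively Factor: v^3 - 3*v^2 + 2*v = (v)*(v^2 - 3*v + 2) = v*(v - 1)*(v - 2)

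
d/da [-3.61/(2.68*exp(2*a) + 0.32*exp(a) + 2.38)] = (19.3496*exp(a) + 1.1552)*exp(a)/(2.68*exp(2*a) + 0.32*exp(a) + 2.38)^2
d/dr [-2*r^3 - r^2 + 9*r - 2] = -6*r^2 - 2*r + 9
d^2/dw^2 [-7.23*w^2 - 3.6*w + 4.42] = -14.4600000000000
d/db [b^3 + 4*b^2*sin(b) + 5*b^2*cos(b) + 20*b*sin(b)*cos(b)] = -5*b^2*sin(b) + 4*b^2*cos(b) + 3*b^2 + 8*b*sin(b) + 10*b*cos(b) + 20*b*cos(2*b) + 10*sin(2*b)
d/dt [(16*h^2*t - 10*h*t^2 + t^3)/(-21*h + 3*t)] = (-112*h^3 + 140*h^2*t - 31*h*t^2 + 2*t^3)/(3*(49*h^2 - 14*h*t + t^2))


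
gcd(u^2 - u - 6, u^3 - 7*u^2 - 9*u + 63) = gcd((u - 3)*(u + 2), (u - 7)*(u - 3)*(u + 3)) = u - 3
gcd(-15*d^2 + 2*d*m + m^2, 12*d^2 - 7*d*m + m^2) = 3*d - m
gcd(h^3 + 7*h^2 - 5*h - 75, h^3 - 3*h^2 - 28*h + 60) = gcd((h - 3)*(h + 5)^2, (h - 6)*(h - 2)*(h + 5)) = h + 5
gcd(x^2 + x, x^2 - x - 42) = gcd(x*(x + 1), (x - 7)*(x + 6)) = 1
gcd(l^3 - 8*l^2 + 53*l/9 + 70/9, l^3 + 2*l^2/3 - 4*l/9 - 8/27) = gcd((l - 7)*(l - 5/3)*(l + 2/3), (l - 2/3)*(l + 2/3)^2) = l + 2/3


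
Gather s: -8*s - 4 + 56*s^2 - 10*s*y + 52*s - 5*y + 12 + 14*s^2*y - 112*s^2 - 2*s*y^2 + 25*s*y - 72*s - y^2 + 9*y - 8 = s^2*(14*y - 56) + s*(-2*y^2 + 15*y - 28) - y^2 + 4*y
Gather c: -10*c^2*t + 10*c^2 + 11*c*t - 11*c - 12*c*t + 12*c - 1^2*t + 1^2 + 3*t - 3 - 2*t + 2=c^2*(10 - 10*t) + c*(1 - t)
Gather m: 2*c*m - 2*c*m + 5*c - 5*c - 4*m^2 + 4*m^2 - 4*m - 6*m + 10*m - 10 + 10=0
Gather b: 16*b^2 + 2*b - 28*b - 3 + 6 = 16*b^2 - 26*b + 3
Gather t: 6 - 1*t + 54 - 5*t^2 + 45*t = -5*t^2 + 44*t + 60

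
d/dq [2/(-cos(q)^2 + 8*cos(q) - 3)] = 4*(4 - cos(q))*sin(q)/(cos(q)^2 - 8*cos(q) + 3)^2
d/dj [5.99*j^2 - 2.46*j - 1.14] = 11.98*j - 2.46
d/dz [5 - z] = -1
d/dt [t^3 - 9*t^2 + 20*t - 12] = 3*t^2 - 18*t + 20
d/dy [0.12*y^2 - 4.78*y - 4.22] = 0.24*y - 4.78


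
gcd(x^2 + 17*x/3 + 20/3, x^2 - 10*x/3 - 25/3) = x + 5/3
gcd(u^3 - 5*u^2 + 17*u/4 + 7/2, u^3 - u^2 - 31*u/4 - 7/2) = u^2 - 3*u - 7/4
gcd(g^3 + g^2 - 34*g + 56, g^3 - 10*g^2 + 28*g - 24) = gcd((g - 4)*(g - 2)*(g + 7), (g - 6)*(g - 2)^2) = g - 2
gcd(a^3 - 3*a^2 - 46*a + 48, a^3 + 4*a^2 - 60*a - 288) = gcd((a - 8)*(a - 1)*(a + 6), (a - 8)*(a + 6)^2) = a^2 - 2*a - 48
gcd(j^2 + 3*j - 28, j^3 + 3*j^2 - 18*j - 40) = j - 4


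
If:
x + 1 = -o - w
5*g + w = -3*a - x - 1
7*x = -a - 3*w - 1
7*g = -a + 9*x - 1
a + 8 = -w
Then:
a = -818/167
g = 498/167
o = 36/167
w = -518/167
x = 315/167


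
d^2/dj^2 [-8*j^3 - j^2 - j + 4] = -48*j - 2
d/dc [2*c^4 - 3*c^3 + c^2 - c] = 8*c^3 - 9*c^2 + 2*c - 1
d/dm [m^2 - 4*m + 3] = 2*m - 4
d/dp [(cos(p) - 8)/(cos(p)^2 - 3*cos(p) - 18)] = (cos(p)^2 - 16*cos(p) + 42)*sin(p)/(sin(p)^2 + 3*cos(p) + 17)^2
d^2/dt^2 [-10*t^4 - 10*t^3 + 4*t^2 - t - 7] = -120*t^2 - 60*t + 8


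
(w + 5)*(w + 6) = w^2 + 11*w + 30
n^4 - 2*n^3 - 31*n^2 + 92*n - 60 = (n - 5)*(n - 2)*(n - 1)*(n + 6)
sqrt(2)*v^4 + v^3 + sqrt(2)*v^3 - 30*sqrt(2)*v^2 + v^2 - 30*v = v*(v - 5)*(v + 6)*(sqrt(2)*v + 1)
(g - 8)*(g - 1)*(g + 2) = g^3 - 7*g^2 - 10*g + 16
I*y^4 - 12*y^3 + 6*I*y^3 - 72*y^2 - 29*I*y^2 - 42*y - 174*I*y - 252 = (y + 6)*(y + 6*I)*(y + 7*I)*(I*y + 1)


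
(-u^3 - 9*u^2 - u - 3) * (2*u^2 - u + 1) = -2*u^5 - 17*u^4 + 6*u^3 - 14*u^2 + 2*u - 3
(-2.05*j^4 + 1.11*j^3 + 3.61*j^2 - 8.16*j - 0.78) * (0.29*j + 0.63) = -0.5945*j^5 - 0.9696*j^4 + 1.7462*j^3 - 0.0921000000000003*j^2 - 5.367*j - 0.4914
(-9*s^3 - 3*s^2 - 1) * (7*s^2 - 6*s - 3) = -63*s^5 + 33*s^4 + 45*s^3 + 2*s^2 + 6*s + 3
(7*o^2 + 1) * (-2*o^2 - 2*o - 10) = -14*o^4 - 14*o^3 - 72*o^2 - 2*o - 10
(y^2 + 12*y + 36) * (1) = y^2 + 12*y + 36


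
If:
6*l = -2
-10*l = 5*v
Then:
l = -1/3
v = 2/3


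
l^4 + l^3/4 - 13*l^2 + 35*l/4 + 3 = (l - 3)*(l - 1)*(l + 1/4)*(l + 4)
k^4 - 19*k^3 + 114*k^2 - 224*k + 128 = (k - 8)^2*(k - 2)*(k - 1)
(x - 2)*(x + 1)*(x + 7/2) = x^3 + 5*x^2/2 - 11*x/2 - 7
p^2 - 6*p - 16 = (p - 8)*(p + 2)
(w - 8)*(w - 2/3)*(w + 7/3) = w^3 - 19*w^2/3 - 134*w/9 + 112/9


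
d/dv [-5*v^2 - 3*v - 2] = -10*v - 3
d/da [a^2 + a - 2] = 2*a + 1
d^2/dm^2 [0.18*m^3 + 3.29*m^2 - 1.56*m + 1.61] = 1.08*m + 6.58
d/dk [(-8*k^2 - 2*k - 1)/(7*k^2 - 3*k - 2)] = (38*k^2 + 46*k + 1)/(49*k^4 - 42*k^3 - 19*k^2 + 12*k + 4)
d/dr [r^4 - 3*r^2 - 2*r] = 4*r^3 - 6*r - 2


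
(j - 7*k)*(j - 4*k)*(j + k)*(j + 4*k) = j^4 - 6*j^3*k - 23*j^2*k^2 + 96*j*k^3 + 112*k^4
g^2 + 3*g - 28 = (g - 4)*(g + 7)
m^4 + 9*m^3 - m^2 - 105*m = m*(m - 3)*(m + 5)*(m + 7)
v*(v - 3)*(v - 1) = v^3 - 4*v^2 + 3*v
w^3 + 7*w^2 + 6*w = w*(w + 1)*(w + 6)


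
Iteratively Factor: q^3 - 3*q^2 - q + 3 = (q + 1)*(q^2 - 4*q + 3) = (q - 3)*(q + 1)*(q - 1)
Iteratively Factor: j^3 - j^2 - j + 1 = (j - 1)*(j^2 - 1) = (j - 1)^2*(j + 1)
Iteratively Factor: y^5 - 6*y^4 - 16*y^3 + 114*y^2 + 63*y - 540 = (y - 3)*(y^4 - 3*y^3 - 25*y^2 + 39*y + 180) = (y - 5)*(y - 3)*(y^3 + 2*y^2 - 15*y - 36) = (y - 5)*(y - 4)*(y - 3)*(y^2 + 6*y + 9) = (y - 5)*(y - 4)*(y - 3)*(y + 3)*(y + 3)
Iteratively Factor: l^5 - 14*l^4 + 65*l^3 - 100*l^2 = (l - 5)*(l^4 - 9*l^3 + 20*l^2) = l*(l - 5)*(l^3 - 9*l^2 + 20*l) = l^2*(l - 5)*(l^2 - 9*l + 20) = l^2*(l - 5)^2*(l - 4)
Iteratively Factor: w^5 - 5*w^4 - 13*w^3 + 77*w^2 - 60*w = (w - 1)*(w^4 - 4*w^3 - 17*w^2 + 60*w) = (w - 3)*(w - 1)*(w^3 - w^2 - 20*w) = (w - 3)*(w - 1)*(w + 4)*(w^2 - 5*w) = (w - 5)*(w - 3)*(w - 1)*(w + 4)*(w)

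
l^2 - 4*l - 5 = (l - 5)*(l + 1)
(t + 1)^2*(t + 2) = t^3 + 4*t^2 + 5*t + 2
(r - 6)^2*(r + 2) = r^3 - 10*r^2 + 12*r + 72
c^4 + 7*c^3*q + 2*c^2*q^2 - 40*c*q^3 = c*(c - 2*q)*(c + 4*q)*(c + 5*q)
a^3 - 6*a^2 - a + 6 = (a - 6)*(a - 1)*(a + 1)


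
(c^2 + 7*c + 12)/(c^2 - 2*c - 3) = (c^2 + 7*c + 12)/(c^2 - 2*c - 3)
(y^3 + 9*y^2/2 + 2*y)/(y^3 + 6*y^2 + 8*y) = (y + 1/2)/(y + 2)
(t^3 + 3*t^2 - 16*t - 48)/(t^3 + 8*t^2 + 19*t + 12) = (t - 4)/(t + 1)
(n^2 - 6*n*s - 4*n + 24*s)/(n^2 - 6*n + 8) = (n - 6*s)/(n - 2)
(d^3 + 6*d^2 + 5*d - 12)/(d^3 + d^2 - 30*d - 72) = (d - 1)/(d - 6)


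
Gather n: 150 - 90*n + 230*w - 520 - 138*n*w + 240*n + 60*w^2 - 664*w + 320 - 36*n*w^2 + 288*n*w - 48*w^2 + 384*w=n*(-36*w^2 + 150*w + 150) + 12*w^2 - 50*w - 50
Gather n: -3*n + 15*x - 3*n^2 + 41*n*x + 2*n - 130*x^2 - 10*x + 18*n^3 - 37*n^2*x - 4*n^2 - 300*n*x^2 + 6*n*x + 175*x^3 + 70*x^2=18*n^3 + n^2*(-37*x - 7) + n*(-300*x^2 + 47*x - 1) + 175*x^3 - 60*x^2 + 5*x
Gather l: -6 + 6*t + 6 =6*t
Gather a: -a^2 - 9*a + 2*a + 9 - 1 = -a^2 - 7*a + 8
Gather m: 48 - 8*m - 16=32 - 8*m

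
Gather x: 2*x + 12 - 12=2*x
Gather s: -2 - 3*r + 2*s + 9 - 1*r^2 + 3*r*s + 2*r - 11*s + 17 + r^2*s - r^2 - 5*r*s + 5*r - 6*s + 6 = -2*r^2 + 4*r + s*(r^2 - 2*r - 15) + 30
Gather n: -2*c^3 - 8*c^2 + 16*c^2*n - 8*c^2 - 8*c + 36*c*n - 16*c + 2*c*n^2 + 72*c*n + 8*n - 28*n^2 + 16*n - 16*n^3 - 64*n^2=-2*c^3 - 16*c^2 - 24*c - 16*n^3 + n^2*(2*c - 92) + n*(16*c^2 + 108*c + 24)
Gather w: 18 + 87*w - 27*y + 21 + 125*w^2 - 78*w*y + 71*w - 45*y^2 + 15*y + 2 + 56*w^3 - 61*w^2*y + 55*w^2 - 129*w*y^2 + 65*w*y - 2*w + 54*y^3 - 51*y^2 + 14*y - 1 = 56*w^3 + w^2*(180 - 61*y) + w*(-129*y^2 - 13*y + 156) + 54*y^3 - 96*y^2 + 2*y + 40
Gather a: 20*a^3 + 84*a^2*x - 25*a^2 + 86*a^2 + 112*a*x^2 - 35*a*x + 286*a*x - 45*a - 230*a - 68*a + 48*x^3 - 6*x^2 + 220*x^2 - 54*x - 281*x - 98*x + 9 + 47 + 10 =20*a^3 + a^2*(84*x + 61) + a*(112*x^2 + 251*x - 343) + 48*x^3 + 214*x^2 - 433*x + 66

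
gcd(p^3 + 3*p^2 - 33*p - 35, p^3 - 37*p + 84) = p + 7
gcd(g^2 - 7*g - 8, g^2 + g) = g + 1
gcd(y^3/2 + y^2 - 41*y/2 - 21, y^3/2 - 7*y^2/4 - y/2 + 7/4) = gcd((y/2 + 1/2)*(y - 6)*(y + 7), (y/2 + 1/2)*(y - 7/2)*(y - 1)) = y + 1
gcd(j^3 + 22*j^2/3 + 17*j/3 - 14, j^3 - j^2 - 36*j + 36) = j^2 + 5*j - 6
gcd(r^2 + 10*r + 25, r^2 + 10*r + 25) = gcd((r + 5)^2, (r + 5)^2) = r^2 + 10*r + 25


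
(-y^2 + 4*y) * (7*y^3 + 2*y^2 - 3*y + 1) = -7*y^5 + 26*y^4 + 11*y^3 - 13*y^2 + 4*y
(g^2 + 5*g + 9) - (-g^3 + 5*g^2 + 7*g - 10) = g^3 - 4*g^2 - 2*g + 19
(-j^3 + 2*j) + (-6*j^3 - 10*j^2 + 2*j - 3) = -7*j^3 - 10*j^2 + 4*j - 3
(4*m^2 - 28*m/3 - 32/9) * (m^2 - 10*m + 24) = 4*m^4 - 148*m^3/3 + 1672*m^2/9 - 1696*m/9 - 256/3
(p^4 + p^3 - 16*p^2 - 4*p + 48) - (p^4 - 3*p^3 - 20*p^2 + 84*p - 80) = 4*p^3 + 4*p^2 - 88*p + 128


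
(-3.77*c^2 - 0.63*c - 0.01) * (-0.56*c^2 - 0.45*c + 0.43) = 2.1112*c^4 + 2.0493*c^3 - 1.332*c^2 - 0.2664*c - 0.0043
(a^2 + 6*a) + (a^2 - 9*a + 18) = 2*a^2 - 3*a + 18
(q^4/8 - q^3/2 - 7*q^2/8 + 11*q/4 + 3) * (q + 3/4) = q^5/8 - 13*q^4/32 - 5*q^3/4 + 67*q^2/32 + 81*q/16 + 9/4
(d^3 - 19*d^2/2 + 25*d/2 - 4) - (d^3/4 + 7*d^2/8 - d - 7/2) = 3*d^3/4 - 83*d^2/8 + 27*d/2 - 1/2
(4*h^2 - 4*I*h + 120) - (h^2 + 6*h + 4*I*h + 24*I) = 3*h^2 - 6*h - 8*I*h + 120 - 24*I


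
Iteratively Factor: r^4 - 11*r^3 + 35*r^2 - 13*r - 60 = (r + 1)*(r^3 - 12*r^2 + 47*r - 60) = (r - 5)*(r + 1)*(r^2 - 7*r + 12) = (r - 5)*(r - 4)*(r + 1)*(r - 3)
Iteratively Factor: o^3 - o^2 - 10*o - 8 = (o + 1)*(o^2 - 2*o - 8) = (o - 4)*(o + 1)*(o + 2)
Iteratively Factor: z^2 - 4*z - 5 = (z + 1)*(z - 5)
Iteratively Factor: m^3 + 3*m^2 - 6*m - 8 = (m + 4)*(m^2 - m - 2) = (m - 2)*(m + 4)*(m + 1)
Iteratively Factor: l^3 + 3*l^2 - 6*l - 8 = (l + 4)*(l^2 - l - 2) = (l + 1)*(l + 4)*(l - 2)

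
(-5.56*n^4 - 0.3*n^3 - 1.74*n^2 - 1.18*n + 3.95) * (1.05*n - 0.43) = -5.838*n^5 + 2.0758*n^4 - 1.698*n^3 - 0.4908*n^2 + 4.6549*n - 1.6985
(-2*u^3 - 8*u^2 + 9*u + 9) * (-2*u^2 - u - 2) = 4*u^5 + 18*u^4 - 6*u^3 - 11*u^2 - 27*u - 18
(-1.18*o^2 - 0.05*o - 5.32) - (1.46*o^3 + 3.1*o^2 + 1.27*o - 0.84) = -1.46*o^3 - 4.28*o^2 - 1.32*o - 4.48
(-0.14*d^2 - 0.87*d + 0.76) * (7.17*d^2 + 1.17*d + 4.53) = -1.0038*d^4 - 6.4017*d^3 + 3.7971*d^2 - 3.0519*d + 3.4428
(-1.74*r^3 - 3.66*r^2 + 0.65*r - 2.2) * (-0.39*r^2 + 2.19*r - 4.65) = 0.6786*r^5 - 2.3832*r^4 - 0.177899999999999*r^3 + 19.3005*r^2 - 7.8405*r + 10.23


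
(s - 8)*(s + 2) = s^2 - 6*s - 16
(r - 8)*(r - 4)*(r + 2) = r^3 - 10*r^2 + 8*r + 64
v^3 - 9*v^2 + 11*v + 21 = (v - 7)*(v - 3)*(v + 1)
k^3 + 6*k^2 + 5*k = k*(k + 1)*(k + 5)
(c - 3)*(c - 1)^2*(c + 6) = c^4 + c^3 - 23*c^2 + 39*c - 18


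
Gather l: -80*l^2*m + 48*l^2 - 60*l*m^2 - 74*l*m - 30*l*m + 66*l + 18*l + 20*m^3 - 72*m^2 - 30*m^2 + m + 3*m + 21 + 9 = l^2*(48 - 80*m) + l*(-60*m^2 - 104*m + 84) + 20*m^3 - 102*m^2 + 4*m + 30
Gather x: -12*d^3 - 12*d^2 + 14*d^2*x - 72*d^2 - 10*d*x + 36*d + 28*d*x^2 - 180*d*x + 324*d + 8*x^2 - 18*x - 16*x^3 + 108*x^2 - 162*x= -12*d^3 - 84*d^2 + 360*d - 16*x^3 + x^2*(28*d + 116) + x*(14*d^2 - 190*d - 180)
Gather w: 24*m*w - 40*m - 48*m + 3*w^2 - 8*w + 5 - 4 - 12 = -88*m + 3*w^2 + w*(24*m - 8) - 11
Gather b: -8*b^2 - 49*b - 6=-8*b^2 - 49*b - 6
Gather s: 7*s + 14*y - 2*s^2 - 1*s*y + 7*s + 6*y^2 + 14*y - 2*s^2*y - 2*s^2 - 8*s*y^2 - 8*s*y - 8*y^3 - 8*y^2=s^2*(-2*y - 4) + s*(-8*y^2 - 9*y + 14) - 8*y^3 - 2*y^2 + 28*y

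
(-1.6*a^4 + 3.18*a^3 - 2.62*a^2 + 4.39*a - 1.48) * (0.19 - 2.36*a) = 3.776*a^5 - 7.8088*a^4 + 6.7874*a^3 - 10.8582*a^2 + 4.3269*a - 0.2812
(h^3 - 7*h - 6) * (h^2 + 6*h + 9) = h^5 + 6*h^4 + 2*h^3 - 48*h^2 - 99*h - 54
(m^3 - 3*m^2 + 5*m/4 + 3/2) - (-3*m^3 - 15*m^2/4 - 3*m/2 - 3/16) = 4*m^3 + 3*m^2/4 + 11*m/4 + 27/16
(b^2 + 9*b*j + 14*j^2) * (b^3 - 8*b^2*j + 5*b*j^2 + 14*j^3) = b^5 + b^4*j - 53*b^3*j^2 - 53*b^2*j^3 + 196*b*j^4 + 196*j^5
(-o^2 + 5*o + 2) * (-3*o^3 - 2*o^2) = 3*o^5 - 13*o^4 - 16*o^3 - 4*o^2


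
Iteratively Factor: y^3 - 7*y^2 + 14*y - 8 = (y - 2)*(y^2 - 5*y + 4) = (y - 4)*(y - 2)*(y - 1)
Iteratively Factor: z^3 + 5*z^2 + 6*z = (z)*(z^2 + 5*z + 6) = z*(z + 3)*(z + 2)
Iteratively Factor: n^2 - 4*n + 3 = (n - 1)*(n - 3)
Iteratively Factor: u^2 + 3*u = (u + 3)*(u)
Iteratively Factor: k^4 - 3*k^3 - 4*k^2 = (k)*(k^3 - 3*k^2 - 4*k) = k*(k - 4)*(k^2 + k) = k*(k - 4)*(k + 1)*(k)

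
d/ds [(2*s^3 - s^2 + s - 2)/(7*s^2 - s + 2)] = 2*s*(7*s^3 - 2*s^2 + 3*s + 12)/(49*s^4 - 14*s^3 + 29*s^2 - 4*s + 4)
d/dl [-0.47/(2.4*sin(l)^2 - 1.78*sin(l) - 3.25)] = (2.256*sin(l) - 0.8366)*cos(l)/(-2.4*sin(l)^2 + 1.78*sin(l) + 3.25)^2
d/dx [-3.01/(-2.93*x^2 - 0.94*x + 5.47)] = (-17.6386*x - 2.8294)/(2.93*x^2 + 0.94*x - 5.47)^2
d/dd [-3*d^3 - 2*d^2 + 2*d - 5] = -9*d^2 - 4*d + 2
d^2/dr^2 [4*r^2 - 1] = 8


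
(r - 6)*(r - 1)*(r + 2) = r^3 - 5*r^2 - 8*r + 12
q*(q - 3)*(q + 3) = q^3 - 9*q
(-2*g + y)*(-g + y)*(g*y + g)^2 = 2*g^4*y^2 + 4*g^4*y + 2*g^4 - 3*g^3*y^3 - 6*g^3*y^2 - 3*g^3*y + g^2*y^4 + 2*g^2*y^3 + g^2*y^2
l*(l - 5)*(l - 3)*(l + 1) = l^4 - 7*l^3 + 7*l^2 + 15*l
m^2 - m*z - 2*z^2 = (m - 2*z)*(m + z)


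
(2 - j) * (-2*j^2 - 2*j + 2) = 2*j^3 - 2*j^2 - 6*j + 4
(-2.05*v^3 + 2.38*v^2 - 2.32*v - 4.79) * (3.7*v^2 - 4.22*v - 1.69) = -7.585*v^5 + 17.457*v^4 - 15.1631*v^3 - 11.9548*v^2 + 24.1346*v + 8.0951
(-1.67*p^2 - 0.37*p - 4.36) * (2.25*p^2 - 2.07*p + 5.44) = -3.7575*p^4 + 2.6244*p^3 - 18.1289*p^2 + 7.0124*p - 23.7184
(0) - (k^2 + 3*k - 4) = -k^2 - 3*k + 4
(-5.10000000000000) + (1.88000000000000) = -3.22000000000000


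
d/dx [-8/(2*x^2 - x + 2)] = 8*(4*x - 1)/(2*x^2 - x + 2)^2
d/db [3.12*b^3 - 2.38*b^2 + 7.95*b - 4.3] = 9.36*b^2 - 4.76*b + 7.95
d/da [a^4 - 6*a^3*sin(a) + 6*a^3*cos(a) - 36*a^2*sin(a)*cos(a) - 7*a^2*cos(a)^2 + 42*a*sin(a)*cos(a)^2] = -6*sqrt(2)*a^3*sin(a + pi/4) + 4*a^3 + 7*a^2*sin(2*a) - 36*a^2*cos(2*a) + 18*sqrt(2)*a^2*cos(a + pi/4) - 36*a*sin(2*a) + 21*a*cos(a)/2 - 7*a*cos(2*a) + 63*a*cos(3*a)/2 - 7*a + 21*sin(a)/2 + 21*sin(3*a)/2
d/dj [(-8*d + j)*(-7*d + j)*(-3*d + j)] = 101*d^2 - 36*d*j + 3*j^2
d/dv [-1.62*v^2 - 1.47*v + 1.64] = -3.24*v - 1.47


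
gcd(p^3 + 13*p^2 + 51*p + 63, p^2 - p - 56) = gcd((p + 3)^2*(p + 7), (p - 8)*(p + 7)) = p + 7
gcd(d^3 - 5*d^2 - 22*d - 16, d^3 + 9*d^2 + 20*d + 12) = d^2 + 3*d + 2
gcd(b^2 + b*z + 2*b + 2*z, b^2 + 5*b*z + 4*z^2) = b + z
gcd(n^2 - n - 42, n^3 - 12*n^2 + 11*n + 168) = n - 7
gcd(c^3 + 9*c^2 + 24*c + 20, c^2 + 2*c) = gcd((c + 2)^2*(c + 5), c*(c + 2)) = c + 2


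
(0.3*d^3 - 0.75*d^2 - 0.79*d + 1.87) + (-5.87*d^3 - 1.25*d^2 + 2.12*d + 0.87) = -5.57*d^3 - 2.0*d^2 + 1.33*d + 2.74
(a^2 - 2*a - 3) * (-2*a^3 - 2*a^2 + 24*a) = -2*a^5 + 2*a^4 + 34*a^3 - 42*a^2 - 72*a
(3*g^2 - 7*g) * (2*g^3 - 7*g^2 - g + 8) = 6*g^5 - 35*g^4 + 46*g^3 + 31*g^2 - 56*g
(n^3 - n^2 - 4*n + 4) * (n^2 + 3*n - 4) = n^5 + 2*n^4 - 11*n^3 - 4*n^2 + 28*n - 16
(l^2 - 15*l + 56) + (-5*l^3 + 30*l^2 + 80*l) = -5*l^3 + 31*l^2 + 65*l + 56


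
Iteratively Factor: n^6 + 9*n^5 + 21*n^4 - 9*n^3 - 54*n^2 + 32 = (n - 1)*(n^5 + 10*n^4 + 31*n^3 + 22*n^2 - 32*n - 32) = (n - 1)*(n + 4)*(n^4 + 6*n^3 + 7*n^2 - 6*n - 8) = (n - 1)*(n + 4)^2*(n^3 + 2*n^2 - n - 2) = (n - 1)*(n + 2)*(n + 4)^2*(n^2 - 1) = (n - 1)*(n + 1)*(n + 2)*(n + 4)^2*(n - 1)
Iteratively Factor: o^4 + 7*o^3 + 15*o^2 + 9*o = (o)*(o^3 + 7*o^2 + 15*o + 9) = o*(o + 3)*(o^2 + 4*o + 3) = o*(o + 1)*(o + 3)*(o + 3)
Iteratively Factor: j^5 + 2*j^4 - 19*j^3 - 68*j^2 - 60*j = (j - 5)*(j^4 + 7*j^3 + 16*j^2 + 12*j) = (j - 5)*(j + 2)*(j^3 + 5*j^2 + 6*j) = (j - 5)*(j + 2)^2*(j^2 + 3*j) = (j - 5)*(j + 2)^2*(j + 3)*(j)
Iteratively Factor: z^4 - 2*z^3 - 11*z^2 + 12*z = (z - 4)*(z^3 + 2*z^2 - 3*z) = z*(z - 4)*(z^2 + 2*z - 3) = z*(z - 4)*(z - 1)*(z + 3)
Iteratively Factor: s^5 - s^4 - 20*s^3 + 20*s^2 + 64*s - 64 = (s + 4)*(s^4 - 5*s^3 + 20*s - 16) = (s - 1)*(s + 4)*(s^3 - 4*s^2 - 4*s + 16) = (s - 2)*(s - 1)*(s + 4)*(s^2 - 2*s - 8) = (s - 4)*(s - 2)*(s - 1)*(s + 4)*(s + 2)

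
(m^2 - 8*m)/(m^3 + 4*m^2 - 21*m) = (m - 8)/(m^2 + 4*m - 21)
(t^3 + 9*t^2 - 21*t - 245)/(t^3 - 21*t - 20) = (t^2 + 14*t + 49)/(t^2 + 5*t + 4)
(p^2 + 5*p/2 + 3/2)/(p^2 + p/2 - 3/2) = (p + 1)/(p - 1)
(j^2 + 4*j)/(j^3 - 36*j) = (j + 4)/(j^2 - 36)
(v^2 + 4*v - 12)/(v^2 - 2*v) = (v + 6)/v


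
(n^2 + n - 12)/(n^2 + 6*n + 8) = (n - 3)/(n + 2)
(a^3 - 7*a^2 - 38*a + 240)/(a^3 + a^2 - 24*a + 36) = (a^2 - 13*a + 40)/(a^2 - 5*a + 6)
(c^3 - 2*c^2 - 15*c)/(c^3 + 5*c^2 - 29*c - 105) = c/(c + 7)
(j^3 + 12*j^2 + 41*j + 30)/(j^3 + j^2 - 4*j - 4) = (j^2 + 11*j + 30)/(j^2 - 4)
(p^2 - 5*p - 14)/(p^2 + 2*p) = (p - 7)/p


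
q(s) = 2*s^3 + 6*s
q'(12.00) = 870.00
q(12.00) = 3528.00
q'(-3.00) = 60.00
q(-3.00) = -72.00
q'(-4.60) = 132.96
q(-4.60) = -222.27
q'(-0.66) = 8.61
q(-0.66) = -4.53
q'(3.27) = 70.16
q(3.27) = 89.55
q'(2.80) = 53.04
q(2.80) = 60.70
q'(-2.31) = 38.02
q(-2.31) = -38.51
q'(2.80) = 53.04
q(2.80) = 60.70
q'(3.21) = 67.82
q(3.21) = 85.41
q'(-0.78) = 9.65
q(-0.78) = -5.63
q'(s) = 6*s^2 + 6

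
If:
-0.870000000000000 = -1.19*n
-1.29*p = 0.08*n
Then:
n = 0.73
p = -0.05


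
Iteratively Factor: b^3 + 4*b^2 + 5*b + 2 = (b + 1)*(b^2 + 3*b + 2) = (b + 1)^2*(b + 2)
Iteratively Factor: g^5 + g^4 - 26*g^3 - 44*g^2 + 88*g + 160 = (g + 2)*(g^4 - g^3 - 24*g^2 + 4*g + 80) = (g + 2)^2*(g^3 - 3*g^2 - 18*g + 40) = (g - 5)*(g + 2)^2*(g^2 + 2*g - 8) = (g - 5)*(g + 2)^2*(g + 4)*(g - 2)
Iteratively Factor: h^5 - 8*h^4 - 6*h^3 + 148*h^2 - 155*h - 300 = (h - 5)*(h^4 - 3*h^3 - 21*h^2 + 43*h + 60) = (h - 5)^2*(h^3 + 2*h^2 - 11*h - 12) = (h - 5)^2*(h + 1)*(h^2 + h - 12) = (h - 5)^2*(h + 1)*(h + 4)*(h - 3)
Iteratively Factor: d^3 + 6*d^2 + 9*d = (d + 3)*(d^2 + 3*d) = d*(d + 3)*(d + 3)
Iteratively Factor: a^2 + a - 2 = (a - 1)*(a + 2)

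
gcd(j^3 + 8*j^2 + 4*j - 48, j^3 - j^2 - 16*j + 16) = j + 4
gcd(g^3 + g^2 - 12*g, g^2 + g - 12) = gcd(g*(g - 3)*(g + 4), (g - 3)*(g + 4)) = g^2 + g - 12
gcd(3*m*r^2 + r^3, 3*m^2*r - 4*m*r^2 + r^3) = r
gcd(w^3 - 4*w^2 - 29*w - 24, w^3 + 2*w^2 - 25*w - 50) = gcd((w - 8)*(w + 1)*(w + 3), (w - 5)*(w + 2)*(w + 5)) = 1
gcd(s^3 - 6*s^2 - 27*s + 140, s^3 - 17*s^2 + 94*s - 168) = s^2 - 11*s + 28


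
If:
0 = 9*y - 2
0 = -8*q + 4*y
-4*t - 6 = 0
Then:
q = 1/9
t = -3/2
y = 2/9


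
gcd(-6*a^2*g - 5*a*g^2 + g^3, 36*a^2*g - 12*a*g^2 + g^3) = 6*a*g - g^2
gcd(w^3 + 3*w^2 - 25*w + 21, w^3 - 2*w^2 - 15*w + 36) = w - 3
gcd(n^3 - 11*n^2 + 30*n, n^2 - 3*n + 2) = 1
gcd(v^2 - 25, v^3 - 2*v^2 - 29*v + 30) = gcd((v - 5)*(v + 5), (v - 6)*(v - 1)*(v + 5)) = v + 5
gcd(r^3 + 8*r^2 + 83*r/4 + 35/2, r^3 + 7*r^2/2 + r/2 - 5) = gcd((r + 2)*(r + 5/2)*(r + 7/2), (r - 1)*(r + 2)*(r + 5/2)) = r^2 + 9*r/2 + 5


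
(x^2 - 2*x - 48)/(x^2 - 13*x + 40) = (x + 6)/(x - 5)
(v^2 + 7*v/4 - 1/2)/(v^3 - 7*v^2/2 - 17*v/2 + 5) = (4*v - 1)/(2*(2*v^2 - 11*v + 5))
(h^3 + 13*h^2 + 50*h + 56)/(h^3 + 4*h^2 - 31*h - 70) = (h + 4)/(h - 5)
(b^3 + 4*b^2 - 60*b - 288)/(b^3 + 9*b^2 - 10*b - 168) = (b^2 - 2*b - 48)/(b^2 + 3*b - 28)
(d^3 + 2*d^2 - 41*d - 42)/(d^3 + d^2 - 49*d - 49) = (d - 6)/(d - 7)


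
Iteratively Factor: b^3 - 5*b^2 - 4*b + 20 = (b - 5)*(b^2 - 4) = (b - 5)*(b - 2)*(b + 2)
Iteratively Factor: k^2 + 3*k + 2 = (k + 2)*(k + 1)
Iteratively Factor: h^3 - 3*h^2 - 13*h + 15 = (h - 1)*(h^2 - 2*h - 15) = (h - 1)*(h + 3)*(h - 5)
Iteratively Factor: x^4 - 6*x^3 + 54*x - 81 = (x + 3)*(x^3 - 9*x^2 + 27*x - 27) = (x - 3)*(x + 3)*(x^2 - 6*x + 9) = (x - 3)^2*(x + 3)*(x - 3)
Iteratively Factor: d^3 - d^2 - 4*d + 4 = (d - 2)*(d^2 + d - 2) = (d - 2)*(d + 2)*(d - 1)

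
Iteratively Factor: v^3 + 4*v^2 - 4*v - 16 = (v + 2)*(v^2 + 2*v - 8) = (v + 2)*(v + 4)*(v - 2)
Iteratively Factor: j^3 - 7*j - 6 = (j + 1)*(j^2 - j - 6) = (j - 3)*(j + 1)*(j + 2)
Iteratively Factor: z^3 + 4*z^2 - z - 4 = (z - 1)*(z^2 + 5*z + 4) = (z - 1)*(z + 4)*(z + 1)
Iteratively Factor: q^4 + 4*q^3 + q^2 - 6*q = (q + 3)*(q^3 + q^2 - 2*q) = q*(q + 3)*(q^2 + q - 2) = q*(q - 1)*(q + 3)*(q + 2)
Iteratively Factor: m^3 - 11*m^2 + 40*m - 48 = (m - 3)*(m^2 - 8*m + 16) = (m - 4)*(m - 3)*(m - 4)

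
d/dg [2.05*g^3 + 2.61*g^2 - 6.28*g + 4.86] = 6.15*g^2 + 5.22*g - 6.28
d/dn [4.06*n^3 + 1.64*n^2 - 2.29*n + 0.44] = 12.18*n^2 + 3.28*n - 2.29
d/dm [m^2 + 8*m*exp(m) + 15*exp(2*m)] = 8*m*exp(m) + 2*m + 30*exp(2*m) + 8*exp(m)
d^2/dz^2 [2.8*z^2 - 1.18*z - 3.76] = 5.60000000000000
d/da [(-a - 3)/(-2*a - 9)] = 3/(2*a + 9)^2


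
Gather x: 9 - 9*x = 9 - 9*x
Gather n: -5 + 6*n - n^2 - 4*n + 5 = -n^2 + 2*n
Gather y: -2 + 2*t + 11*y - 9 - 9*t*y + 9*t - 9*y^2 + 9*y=11*t - 9*y^2 + y*(20 - 9*t) - 11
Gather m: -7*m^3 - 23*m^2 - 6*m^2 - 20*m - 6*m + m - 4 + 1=-7*m^3 - 29*m^2 - 25*m - 3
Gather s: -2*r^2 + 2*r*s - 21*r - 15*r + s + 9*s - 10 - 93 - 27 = -2*r^2 - 36*r + s*(2*r + 10) - 130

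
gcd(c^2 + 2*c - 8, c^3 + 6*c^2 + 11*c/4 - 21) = c + 4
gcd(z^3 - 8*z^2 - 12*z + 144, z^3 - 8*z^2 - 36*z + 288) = z - 6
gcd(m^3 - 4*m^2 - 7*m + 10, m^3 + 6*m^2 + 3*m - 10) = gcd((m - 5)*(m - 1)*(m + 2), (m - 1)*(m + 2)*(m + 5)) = m^2 + m - 2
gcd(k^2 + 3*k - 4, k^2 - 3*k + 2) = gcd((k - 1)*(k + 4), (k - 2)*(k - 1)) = k - 1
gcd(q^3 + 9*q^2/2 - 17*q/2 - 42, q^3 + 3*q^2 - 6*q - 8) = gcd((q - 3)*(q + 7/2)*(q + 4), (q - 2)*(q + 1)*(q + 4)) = q + 4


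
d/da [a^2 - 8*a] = 2*a - 8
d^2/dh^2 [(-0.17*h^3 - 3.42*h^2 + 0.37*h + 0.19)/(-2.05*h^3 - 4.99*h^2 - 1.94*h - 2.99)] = (25.2670699999999*h^6 - 13.38609*h^5 - 126.40341*h^4 - 410.069748*h^3 - 305.948754*h^2 + 38.19327*h + 69.682198)/(8.615125*h^9 + 62.911425*h^8 + 177.594165*h^7 + 281.019304*h^6 + 351.581952*h^5 + 351.042369*h^4 + 235.952963*h^3 + 167.592789*h^2 + 52.031382*h + 26.730899)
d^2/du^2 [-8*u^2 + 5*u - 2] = -16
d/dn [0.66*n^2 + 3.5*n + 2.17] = 1.32*n + 3.5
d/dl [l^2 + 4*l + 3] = 2*l + 4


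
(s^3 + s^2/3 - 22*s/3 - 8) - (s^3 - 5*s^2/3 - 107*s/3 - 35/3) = 2*s^2 + 85*s/3 + 11/3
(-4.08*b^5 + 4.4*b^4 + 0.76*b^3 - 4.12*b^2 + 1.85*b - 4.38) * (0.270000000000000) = -1.1016*b^5 + 1.188*b^4 + 0.2052*b^3 - 1.1124*b^2 + 0.4995*b - 1.1826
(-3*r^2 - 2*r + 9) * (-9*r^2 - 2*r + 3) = 27*r^4 + 24*r^3 - 86*r^2 - 24*r + 27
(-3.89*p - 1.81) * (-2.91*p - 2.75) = 11.3199*p^2 + 15.9646*p + 4.9775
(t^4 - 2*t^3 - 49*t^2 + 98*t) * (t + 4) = t^5 + 2*t^4 - 57*t^3 - 98*t^2 + 392*t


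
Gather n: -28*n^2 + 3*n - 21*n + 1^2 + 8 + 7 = -28*n^2 - 18*n + 16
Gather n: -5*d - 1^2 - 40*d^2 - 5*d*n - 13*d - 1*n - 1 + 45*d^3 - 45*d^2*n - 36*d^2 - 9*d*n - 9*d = 45*d^3 - 76*d^2 - 27*d + n*(-45*d^2 - 14*d - 1) - 2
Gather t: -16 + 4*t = 4*t - 16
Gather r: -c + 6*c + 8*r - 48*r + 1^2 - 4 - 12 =5*c - 40*r - 15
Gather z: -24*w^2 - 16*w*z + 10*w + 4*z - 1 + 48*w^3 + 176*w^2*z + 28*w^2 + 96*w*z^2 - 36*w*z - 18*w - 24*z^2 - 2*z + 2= 48*w^3 + 4*w^2 - 8*w + z^2*(96*w - 24) + z*(176*w^2 - 52*w + 2) + 1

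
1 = 1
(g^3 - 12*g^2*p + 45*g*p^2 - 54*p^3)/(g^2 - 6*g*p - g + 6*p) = (g^2 - 6*g*p + 9*p^2)/(g - 1)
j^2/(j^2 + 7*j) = j/(j + 7)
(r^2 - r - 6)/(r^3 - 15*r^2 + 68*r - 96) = (r + 2)/(r^2 - 12*r + 32)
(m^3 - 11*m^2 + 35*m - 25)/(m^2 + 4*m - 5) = (m^2 - 10*m + 25)/(m + 5)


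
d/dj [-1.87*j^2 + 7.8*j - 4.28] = 7.8 - 3.74*j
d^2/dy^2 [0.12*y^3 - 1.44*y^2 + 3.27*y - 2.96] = 0.72*y - 2.88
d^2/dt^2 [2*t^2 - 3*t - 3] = 4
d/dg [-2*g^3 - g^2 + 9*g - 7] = -6*g^2 - 2*g + 9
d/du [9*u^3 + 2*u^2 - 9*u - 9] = 27*u^2 + 4*u - 9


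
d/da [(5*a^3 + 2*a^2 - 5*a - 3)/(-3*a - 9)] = (-10*a^3 - 47*a^2 - 12*a + 12)/(3*(a^2 + 6*a + 9))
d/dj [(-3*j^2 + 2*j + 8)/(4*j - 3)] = 2*(-6*j^2 + 9*j - 19)/(16*j^2 - 24*j + 9)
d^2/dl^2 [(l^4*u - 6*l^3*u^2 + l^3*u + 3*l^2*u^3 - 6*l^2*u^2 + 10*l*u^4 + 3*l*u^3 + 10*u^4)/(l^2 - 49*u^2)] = 2*u*(-l^6 + 147*l^4*u^2 + 284*l^3*u^3 - 52*l^3*u^2 - 14847*l^2*u^4 + 852*l^2*u^3 + 41748*l*u^5 - 7644*l*u^4 - 7203*u^6 + 13916*u^5)/(-l^6 + 147*l^4*u^2 - 7203*l^2*u^4 + 117649*u^6)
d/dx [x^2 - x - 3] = 2*x - 1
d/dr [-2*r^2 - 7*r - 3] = -4*r - 7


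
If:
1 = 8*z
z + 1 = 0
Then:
No Solution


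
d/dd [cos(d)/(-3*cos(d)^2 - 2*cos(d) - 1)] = (sin(d) - 3*sin(3*d))/(4*cos(d) + 3*cos(2*d) + 5)^2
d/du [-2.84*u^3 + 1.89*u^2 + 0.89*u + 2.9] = -8.52*u^2 + 3.78*u + 0.89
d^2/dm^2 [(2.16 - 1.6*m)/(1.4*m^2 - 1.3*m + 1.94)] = (-(1.6*m - 2.16)*(2.8*m - 1.3)*(5.6*m - 2.6) + (13.44*m - 10.208)*(1.4*m^2 - 1.3*m + 1.94))/(1.4*m^2 - 1.3*m + 1.94)^3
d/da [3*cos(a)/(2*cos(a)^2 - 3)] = 3*(cos(2*a) + 4)*sin(a)/(cos(2*a) - 2)^2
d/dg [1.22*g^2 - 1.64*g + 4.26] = 2.44*g - 1.64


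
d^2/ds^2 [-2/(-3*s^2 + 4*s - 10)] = 4*(-9*s^2 + 12*s + 4*(3*s - 2)^2 - 30)/(3*s^2 - 4*s + 10)^3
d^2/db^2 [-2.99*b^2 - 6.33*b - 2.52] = -5.98000000000000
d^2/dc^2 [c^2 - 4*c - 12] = 2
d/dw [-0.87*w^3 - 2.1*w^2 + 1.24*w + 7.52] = -2.61*w^2 - 4.2*w + 1.24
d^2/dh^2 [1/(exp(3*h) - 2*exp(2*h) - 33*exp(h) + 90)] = ((-9*exp(2*h) + 8*exp(h) + 33)*(exp(3*h) - 2*exp(2*h) - 33*exp(h) + 90) + 2*(-3*exp(2*h) + 4*exp(h) + 33)^2*exp(h))*exp(h)/(exp(3*h) - 2*exp(2*h) - 33*exp(h) + 90)^3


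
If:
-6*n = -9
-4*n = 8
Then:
No Solution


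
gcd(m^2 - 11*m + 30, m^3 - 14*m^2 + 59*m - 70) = m - 5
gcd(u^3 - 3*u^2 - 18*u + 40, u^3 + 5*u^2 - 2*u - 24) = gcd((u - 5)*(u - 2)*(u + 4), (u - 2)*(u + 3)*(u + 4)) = u^2 + 2*u - 8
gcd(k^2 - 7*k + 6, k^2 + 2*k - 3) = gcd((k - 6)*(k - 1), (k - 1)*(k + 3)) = k - 1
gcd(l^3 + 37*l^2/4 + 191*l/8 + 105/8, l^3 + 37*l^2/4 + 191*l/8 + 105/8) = l^3 + 37*l^2/4 + 191*l/8 + 105/8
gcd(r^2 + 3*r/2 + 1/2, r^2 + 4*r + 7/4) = r + 1/2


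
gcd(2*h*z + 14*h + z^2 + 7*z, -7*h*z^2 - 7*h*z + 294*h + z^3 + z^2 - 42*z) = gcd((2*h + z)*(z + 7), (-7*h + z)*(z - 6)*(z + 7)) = z + 7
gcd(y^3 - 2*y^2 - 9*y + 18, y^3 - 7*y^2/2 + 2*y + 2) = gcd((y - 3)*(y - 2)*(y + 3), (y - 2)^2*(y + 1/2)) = y - 2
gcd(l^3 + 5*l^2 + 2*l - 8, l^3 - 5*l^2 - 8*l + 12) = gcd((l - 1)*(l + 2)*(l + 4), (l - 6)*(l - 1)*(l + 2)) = l^2 + l - 2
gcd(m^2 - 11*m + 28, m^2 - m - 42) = m - 7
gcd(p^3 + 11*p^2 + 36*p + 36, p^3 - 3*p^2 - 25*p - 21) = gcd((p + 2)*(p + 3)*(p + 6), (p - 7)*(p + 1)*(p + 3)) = p + 3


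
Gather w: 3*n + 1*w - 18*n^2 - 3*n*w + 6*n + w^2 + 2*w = -18*n^2 + 9*n + w^2 + w*(3 - 3*n)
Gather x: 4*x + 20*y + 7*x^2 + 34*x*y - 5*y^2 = 7*x^2 + x*(34*y + 4) - 5*y^2 + 20*y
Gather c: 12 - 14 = -2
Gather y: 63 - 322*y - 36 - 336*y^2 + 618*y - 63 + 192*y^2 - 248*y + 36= -144*y^2 + 48*y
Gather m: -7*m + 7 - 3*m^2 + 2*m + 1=-3*m^2 - 5*m + 8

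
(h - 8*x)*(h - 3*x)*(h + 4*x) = h^3 - 7*h^2*x - 20*h*x^2 + 96*x^3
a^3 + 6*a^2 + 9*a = a*(a + 3)^2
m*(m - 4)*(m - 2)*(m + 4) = m^4 - 2*m^3 - 16*m^2 + 32*m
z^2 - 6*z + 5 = (z - 5)*(z - 1)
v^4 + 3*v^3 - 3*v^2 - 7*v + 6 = (v - 1)^2*(v + 2)*(v + 3)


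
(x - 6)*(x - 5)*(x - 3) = x^3 - 14*x^2 + 63*x - 90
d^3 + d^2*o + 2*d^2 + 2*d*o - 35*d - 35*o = (d - 5)*(d + 7)*(d + o)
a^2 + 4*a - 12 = (a - 2)*(a + 6)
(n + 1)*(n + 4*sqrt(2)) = n^2 + n + 4*sqrt(2)*n + 4*sqrt(2)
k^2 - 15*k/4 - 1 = (k - 4)*(k + 1/4)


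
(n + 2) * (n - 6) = n^2 - 4*n - 12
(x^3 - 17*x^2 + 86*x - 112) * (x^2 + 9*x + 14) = x^5 - 8*x^4 - 53*x^3 + 424*x^2 + 196*x - 1568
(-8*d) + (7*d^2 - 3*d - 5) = 7*d^2 - 11*d - 5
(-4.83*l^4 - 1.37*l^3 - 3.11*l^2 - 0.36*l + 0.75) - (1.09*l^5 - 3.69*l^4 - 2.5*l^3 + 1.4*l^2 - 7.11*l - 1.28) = -1.09*l^5 - 1.14*l^4 + 1.13*l^3 - 4.51*l^2 + 6.75*l + 2.03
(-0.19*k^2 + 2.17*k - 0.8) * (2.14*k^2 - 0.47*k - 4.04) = -0.4066*k^4 + 4.7331*k^3 - 1.9643*k^2 - 8.3908*k + 3.232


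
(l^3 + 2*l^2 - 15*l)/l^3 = 1 + 2/l - 15/l^2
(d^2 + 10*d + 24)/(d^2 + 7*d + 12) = (d + 6)/(d + 3)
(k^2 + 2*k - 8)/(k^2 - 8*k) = (k^2 + 2*k - 8)/(k*(k - 8))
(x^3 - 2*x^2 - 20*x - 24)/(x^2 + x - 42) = (x^2 + 4*x + 4)/(x + 7)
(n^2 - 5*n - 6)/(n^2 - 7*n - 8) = (n - 6)/(n - 8)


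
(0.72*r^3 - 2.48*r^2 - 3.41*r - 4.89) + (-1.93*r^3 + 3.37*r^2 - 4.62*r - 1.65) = -1.21*r^3 + 0.89*r^2 - 8.03*r - 6.54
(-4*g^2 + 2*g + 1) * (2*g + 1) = -8*g^3 + 4*g + 1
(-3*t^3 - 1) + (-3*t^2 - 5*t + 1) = -3*t^3 - 3*t^2 - 5*t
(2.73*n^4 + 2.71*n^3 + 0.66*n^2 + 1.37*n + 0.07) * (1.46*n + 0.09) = 3.9858*n^5 + 4.2023*n^4 + 1.2075*n^3 + 2.0596*n^2 + 0.2255*n + 0.0063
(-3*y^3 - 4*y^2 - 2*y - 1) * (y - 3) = -3*y^4 + 5*y^3 + 10*y^2 + 5*y + 3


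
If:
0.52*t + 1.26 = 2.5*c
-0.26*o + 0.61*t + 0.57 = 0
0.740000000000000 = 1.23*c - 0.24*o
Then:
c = 0.07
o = -2.74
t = -2.10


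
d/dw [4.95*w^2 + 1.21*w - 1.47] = 9.9*w + 1.21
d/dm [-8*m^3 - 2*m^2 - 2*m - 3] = -24*m^2 - 4*m - 2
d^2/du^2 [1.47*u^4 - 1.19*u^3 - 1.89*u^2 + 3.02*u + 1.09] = 17.64*u^2 - 7.14*u - 3.78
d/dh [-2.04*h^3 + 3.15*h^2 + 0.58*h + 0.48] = -6.12*h^2 + 6.3*h + 0.58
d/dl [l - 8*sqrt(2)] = 1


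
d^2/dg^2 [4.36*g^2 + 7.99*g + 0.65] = 8.72000000000000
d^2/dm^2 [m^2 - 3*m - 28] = 2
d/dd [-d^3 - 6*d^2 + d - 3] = -3*d^2 - 12*d + 1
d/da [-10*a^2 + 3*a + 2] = 3 - 20*a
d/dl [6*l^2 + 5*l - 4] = 12*l + 5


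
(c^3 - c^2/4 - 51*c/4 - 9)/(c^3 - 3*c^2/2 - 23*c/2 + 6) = (4*c + 3)/(2*(2*c - 1))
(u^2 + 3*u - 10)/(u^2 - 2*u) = (u + 5)/u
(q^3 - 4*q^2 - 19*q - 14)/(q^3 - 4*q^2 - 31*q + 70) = (q^2 + 3*q + 2)/(q^2 + 3*q - 10)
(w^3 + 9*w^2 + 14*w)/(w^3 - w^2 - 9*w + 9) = w*(w^2 + 9*w + 14)/(w^3 - w^2 - 9*w + 9)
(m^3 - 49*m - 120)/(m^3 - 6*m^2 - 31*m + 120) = (m + 3)/(m - 3)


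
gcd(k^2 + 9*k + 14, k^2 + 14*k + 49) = k + 7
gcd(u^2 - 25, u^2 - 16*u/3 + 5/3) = u - 5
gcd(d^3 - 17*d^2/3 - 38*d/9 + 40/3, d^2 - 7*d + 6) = d - 6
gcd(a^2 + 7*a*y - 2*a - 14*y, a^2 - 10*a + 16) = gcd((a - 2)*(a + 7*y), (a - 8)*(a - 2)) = a - 2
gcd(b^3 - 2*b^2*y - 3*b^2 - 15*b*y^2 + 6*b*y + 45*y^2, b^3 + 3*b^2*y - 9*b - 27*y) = b^2 + 3*b*y - 3*b - 9*y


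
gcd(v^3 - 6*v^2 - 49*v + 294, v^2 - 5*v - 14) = v - 7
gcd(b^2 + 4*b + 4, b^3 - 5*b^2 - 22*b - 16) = b + 2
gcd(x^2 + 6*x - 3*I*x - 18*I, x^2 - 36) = x + 6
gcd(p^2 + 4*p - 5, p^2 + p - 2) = p - 1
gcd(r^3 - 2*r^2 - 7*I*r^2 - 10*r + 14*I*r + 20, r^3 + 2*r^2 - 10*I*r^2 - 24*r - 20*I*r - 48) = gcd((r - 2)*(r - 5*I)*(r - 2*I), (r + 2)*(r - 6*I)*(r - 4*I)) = 1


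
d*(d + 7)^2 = d^3 + 14*d^2 + 49*d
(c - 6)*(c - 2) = c^2 - 8*c + 12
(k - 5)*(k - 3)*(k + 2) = k^3 - 6*k^2 - k + 30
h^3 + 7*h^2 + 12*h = h*(h + 3)*(h + 4)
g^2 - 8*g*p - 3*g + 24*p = (g - 3)*(g - 8*p)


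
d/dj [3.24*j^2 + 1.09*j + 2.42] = 6.48*j + 1.09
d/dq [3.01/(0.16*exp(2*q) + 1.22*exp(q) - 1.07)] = (-0.9632*exp(q) - 3.6722)*exp(q)/(0.16*exp(2*q) + 1.22*exp(q) - 1.07)^2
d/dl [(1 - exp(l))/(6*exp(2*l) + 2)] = (3*exp(2*l) - 6*exp(l) - 1)*exp(l)/(2*(9*exp(4*l) + 6*exp(2*l) + 1))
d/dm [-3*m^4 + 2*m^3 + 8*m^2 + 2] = 2*m*(-6*m^2 + 3*m + 8)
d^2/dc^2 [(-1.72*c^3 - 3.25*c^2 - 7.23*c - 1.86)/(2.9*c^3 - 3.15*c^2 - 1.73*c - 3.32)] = (-86.0894*c^6 - 416.60124*c^5 - 87.9883199999997*c^4 - 321.139876*c^3 - 745.413612*c^2 + 171.651972*c + 39.177028)/(24.389*c^9 - 79.4745*c^8 + 42.67785*c^7 - 20.198175*c^6 + 156.509655*c^5 - 27.172365*c^4 - 17.836877*c^3 - 133.970964*c^2 - 57.206256*c - 36.594368)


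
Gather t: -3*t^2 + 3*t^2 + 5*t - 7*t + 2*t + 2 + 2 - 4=0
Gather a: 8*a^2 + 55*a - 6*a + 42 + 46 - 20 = 8*a^2 + 49*a + 68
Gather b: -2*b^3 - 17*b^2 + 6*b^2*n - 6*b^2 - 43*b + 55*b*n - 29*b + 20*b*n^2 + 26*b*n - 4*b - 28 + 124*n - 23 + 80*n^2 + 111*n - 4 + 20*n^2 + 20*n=-2*b^3 + b^2*(6*n - 23) + b*(20*n^2 + 81*n - 76) + 100*n^2 + 255*n - 55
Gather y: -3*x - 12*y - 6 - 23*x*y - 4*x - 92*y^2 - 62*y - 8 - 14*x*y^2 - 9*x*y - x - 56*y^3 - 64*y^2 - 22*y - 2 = -8*x - 56*y^3 + y^2*(-14*x - 156) + y*(-32*x - 96) - 16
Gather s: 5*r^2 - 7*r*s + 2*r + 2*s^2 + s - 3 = 5*r^2 + 2*r + 2*s^2 + s*(1 - 7*r) - 3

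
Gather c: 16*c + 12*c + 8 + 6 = 28*c + 14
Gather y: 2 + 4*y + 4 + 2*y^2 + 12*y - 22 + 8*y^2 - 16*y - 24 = 10*y^2 - 40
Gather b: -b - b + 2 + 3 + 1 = 6 - 2*b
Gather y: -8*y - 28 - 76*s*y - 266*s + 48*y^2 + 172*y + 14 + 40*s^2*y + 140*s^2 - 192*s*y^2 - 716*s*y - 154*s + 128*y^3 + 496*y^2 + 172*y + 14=140*s^2 - 420*s + 128*y^3 + y^2*(544 - 192*s) + y*(40*s^2 - 792*s + 336)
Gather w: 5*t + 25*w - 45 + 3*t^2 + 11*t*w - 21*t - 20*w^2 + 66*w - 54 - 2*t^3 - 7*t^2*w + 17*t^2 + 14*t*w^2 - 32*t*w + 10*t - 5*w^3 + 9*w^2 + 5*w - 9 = -2*t^3 + 20*t^2 - 6*t - 5*w^3 + w^2*(14*t - 11) + w*(-7*t^2 - 21*t + 96) - 108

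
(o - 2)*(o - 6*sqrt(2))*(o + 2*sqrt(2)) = o^3 - 4*sqrt(2)*o^2 - 2*o^2 - 24*o + 8*sqrt(2)*o + 48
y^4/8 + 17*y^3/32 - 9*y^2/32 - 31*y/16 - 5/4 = (y/4 + 1)*(y/2 + 1/2)*(y - 2)*(y + 5/4)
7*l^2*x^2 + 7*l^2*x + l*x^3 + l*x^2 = x*(7*l + x)*(l*x + l)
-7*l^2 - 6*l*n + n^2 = (-7*l + n)*(l + n)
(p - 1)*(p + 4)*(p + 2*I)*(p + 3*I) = p^4 + 3*p^3 + 5*I*p^3 - 10*p^2 + 15*I*p^2 - 18*p - 20*I*p + 24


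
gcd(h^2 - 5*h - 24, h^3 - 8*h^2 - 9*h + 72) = h^2 - 5*h - 24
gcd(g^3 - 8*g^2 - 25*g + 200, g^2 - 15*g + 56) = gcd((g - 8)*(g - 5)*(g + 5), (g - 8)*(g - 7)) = g - 8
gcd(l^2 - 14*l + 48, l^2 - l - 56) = l - 8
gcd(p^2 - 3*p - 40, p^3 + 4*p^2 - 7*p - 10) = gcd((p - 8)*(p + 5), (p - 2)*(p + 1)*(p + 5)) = p + 5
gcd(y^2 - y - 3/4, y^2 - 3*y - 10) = 1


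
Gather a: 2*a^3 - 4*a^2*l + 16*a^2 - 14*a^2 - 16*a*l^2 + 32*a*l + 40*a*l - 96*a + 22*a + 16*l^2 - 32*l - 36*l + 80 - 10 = 2*a^3 + a^2*(2 - 4*l) + a*(-16*l^2 + 72*l - 74) + 16*l^2 - 68*l + 70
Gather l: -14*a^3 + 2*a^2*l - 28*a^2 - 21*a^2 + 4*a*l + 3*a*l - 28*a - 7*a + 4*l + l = -14*a^3 - 49*a^2 - 35*a + l*(2*a^2 + 7*a + 5)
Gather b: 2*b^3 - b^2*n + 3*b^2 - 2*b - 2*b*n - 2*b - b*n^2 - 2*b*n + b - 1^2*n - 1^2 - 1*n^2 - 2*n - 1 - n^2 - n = 2*b^3 + b^2*(3 - n) + b*(-n^2 - 4*n - 3) - 2*n^2 - 4*n - 2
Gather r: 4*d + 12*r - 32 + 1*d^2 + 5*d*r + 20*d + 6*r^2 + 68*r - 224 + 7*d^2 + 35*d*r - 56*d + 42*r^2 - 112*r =8*d^2 - 32*d + 48*r^2 + r*(40*d - 32) - 256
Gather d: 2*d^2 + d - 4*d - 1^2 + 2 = 2*d^2 - 3*d + 1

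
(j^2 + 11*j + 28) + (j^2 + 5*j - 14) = 2*j^2 + 16*j + 14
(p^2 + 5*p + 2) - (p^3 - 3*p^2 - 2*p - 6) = -p^3 + 4*p^2 + 7*p + 8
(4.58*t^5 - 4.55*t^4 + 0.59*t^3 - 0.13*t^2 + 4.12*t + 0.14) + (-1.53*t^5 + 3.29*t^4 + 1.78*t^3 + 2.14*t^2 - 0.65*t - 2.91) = 3.05*t^5 - 1.26*t^4 + 2.37*t^3 + 2.01*t^2 + 3.47*t - 2.77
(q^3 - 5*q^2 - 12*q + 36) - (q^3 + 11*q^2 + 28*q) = -16*q^2 - 40*q + 36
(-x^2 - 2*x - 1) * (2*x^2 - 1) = -2*x^4 - 4*x^3 - x^2 + 2*x + 1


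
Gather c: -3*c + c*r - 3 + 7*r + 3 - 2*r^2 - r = c*(r - 3) - 2*r^2 + 6*r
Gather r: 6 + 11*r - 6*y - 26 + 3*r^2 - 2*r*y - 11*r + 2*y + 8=3*r^2 - 2*r*y - 4*y - 12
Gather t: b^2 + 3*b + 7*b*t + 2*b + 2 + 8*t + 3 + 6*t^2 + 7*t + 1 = b^2 + 5*b + 6*t^2 + t*(7*b + 15) + 6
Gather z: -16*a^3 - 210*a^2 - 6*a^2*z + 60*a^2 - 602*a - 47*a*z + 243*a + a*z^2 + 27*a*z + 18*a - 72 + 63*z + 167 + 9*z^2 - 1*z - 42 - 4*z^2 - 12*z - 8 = -16*a^3 - 150*a^2 - 341*a + z^2*(a + 5) + z*(-6*a^2 - 20*a + 50) + 45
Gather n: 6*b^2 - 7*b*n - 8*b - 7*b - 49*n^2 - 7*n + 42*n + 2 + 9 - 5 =6*b^2 - 15*b - 49*n^2 + n*(35 - 7*b) + 6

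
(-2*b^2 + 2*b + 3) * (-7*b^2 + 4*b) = 14*b^4 - 22*b^3 - 13*b^2 + 12*b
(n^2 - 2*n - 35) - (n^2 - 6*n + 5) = 4*n - 40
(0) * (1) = 0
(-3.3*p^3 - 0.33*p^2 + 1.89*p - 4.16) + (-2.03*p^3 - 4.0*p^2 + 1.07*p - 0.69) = -5.33*p^3 - 4.33*p^2 + 2.96*p - 4.85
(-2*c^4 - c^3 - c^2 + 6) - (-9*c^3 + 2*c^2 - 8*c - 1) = -2*c^4 + 8*c^3 - 3*c^2 + 8*c + 7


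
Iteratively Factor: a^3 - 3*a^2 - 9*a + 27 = (a + 3)*(a^2 - 6*a + 9) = (a - 3)*(a + 3)*(a - 3)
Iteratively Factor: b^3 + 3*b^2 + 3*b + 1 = (b + 1)*(b^2 + 2*b + 1) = (b + 1)^2*(b + 1)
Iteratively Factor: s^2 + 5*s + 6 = (s + 3)*(s + 2)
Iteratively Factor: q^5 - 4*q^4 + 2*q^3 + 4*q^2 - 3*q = (q - 1)*(q^4 - 3*q^3 - q^2 + 3*q) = q*(q - 1)*(q^3 - 3*q^2 - q + 3) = q*(q - 1)*(q + 1)*(q^2 - 4*q + 3) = q*(q - 3)*(q - 1)*(q + 1)*(q - 1)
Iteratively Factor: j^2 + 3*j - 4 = (j - 1)*(j + 4)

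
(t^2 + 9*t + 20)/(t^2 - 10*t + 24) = (t^2 + 9*t + 20)/(t^2 - 10*t + 24)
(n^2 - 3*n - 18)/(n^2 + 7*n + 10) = (n^2 - 3*n - 18)/(n^2 + 7*n + 10)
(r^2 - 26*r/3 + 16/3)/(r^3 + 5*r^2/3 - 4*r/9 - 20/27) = 9*(r - 8)/(9*r^2 + 21*r + 10)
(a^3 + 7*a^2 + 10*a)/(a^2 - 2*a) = (a^2 + 7*a + 10)/(a - 2)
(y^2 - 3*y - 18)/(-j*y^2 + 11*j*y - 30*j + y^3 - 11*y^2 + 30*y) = (y + 3)/(-j*y + 5*j + y^2 - 5*y)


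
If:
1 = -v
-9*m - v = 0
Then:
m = 1/9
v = -1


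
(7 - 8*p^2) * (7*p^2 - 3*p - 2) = -56*p^4 + 24*p^3 + 65*p^2 - 21*p - 14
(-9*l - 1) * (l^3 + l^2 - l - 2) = -9*l^4 - 10*l^3 + 8*l^2 + 19*l + 2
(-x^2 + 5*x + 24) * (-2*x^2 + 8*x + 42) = 2*x^4 - 18*x^3 - 50*x^2 + 402*x + 1008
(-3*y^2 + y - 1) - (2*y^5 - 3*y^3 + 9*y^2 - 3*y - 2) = -2*y^5 + 3*y^3 - 12*y^2 + 4*y + 1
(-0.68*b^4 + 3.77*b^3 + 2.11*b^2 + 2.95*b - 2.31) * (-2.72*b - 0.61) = 1.8496*b^5 - 9.8396*b^4 - 8.0389*b^3 - 9.3111*b^2 + 4.4837*b + 1.4091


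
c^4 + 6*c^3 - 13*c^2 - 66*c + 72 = (c - 3)*(c - 1)*(c + 4)*(c + 6)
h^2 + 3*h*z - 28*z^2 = (h - 4*z)*(h + 7*z)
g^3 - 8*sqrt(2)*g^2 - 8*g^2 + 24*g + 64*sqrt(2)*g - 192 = (g - 8)*(g - 6*sqrt(2))*(g - 2*sqrt(2))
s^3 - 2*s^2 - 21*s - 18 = (s - 6)*(s + 1)*(s + 3)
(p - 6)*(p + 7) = p^2 + p - 42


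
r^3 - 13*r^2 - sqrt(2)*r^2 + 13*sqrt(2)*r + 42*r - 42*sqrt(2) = (r - 7)*(r - 6)*(r - sqrt(2))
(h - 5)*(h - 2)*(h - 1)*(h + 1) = h^4 - 7*h^3 + 9*h^2 + 7*h - 10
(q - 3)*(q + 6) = q^2 + 3*q - 18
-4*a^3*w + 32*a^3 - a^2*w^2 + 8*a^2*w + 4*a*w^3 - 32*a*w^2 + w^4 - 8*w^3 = (-a + w)*(a + w)*(4*a + w)*(w - 8)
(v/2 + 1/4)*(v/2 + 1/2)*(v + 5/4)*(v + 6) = v^4/4 + 35*v^3/16 + 151*v^2/32 + 119*v/32 + 15/16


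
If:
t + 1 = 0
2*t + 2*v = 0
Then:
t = -1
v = 1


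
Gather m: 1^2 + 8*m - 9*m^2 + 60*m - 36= -9*m^2 + 68*m - 35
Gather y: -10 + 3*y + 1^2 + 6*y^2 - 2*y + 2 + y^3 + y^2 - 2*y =y^3 + 7*y^2 - y - 7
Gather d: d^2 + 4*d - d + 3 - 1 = d^2 + 3*d + 2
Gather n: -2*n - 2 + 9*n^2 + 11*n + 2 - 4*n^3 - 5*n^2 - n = -4*n^3 + 4*n^2 + 8*n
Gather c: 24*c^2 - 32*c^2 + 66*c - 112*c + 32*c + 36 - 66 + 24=-8*c^2 - 14*c - 6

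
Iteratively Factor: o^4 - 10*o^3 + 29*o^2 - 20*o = (o - 1)*(o^3 - 9*o^2 + 20*o) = (o - 5)*(o - 1)*(o^2 - 4*o) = (o - 5)*(o - 4)*(o - 1)*(o)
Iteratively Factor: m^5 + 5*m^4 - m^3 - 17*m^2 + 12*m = (m - 1)*(m^4 + 6*m^3 + 5*m^2 - 12*m) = (m - 1)^2*(m^3 + 7*m^2 + 12*m) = (m - 1)^2*(m + 3)*(m^2 + 4*m) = (m - 1)^2*(m + 3)*(m + 4)*(m)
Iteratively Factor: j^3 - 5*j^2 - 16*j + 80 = (j - 4)*(j^2 - j - 20) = (j - 5)*(j - 4)*(j + 4)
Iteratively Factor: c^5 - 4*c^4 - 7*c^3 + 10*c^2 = (c)*(c^4 - 4*c^3 - 7*c^2 + 10*c) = c*(c - 5)*(c^3 + c^2 - 2*c) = c^2*(c - 5)*(c^2 + c - 2) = c^2*(c - 5)*(c + 2)*(c - 1)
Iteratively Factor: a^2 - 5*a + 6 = (a - 3)*(a - 2)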